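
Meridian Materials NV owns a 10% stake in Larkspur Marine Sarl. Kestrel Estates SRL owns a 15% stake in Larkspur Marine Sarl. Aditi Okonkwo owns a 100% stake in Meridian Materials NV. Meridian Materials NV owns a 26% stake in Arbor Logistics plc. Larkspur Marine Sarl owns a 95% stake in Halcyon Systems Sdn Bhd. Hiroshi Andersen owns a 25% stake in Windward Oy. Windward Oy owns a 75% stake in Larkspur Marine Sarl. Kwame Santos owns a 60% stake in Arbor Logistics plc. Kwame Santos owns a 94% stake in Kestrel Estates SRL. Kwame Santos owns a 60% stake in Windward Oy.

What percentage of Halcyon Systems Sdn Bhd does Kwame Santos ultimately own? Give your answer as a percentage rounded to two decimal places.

56.15%

Kwame reaches Halcyon along 2 paths.
Via Kestrel → Larkspur: 94% × 15% × 95% = 13.395%.
Via Windward → Larkspur: 60% × 75% × 95% = 42.75%.
Total: 13.395% + 42.75% = 56.145%.
Rounded: 56.15%.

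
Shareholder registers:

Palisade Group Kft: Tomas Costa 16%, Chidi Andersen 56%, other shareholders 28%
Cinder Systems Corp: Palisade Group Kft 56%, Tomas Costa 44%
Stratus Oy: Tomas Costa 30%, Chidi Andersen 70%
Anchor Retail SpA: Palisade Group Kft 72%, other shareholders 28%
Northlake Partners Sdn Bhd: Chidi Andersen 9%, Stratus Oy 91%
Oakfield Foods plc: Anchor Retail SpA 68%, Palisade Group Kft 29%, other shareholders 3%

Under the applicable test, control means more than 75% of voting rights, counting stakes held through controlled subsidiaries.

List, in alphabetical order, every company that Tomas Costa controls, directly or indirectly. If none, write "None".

Tomas's largest direct stake is 44% in Cinder, which does not meet the threshold.

None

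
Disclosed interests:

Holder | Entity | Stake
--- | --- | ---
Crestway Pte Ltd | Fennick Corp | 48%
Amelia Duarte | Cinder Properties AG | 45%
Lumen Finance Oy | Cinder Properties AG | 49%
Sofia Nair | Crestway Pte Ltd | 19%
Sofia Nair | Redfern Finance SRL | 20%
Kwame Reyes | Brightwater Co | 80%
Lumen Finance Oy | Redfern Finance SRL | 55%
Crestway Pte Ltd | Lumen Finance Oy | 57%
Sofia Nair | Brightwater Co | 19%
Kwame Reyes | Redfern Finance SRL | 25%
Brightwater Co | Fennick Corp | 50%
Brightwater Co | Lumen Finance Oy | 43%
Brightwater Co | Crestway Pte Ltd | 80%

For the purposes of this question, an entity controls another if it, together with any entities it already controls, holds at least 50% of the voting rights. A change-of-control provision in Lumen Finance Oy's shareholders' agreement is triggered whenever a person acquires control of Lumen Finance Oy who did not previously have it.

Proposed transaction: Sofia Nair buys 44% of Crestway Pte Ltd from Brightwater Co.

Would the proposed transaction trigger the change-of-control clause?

Yes

The purchase adds only to Sofia's holdings (Brightwater's stake shrinks), so Sofia is the only person who could newly come to control Lumen.
Sofia's largest direct stake is 20% in Redfern, which does not meet the threshold, so Sofia controls no company.
Neither Sofia nor any entity Sofia controls holds any voting interest in Lumen.
So before the transaction, Sofia does not control Lumen.
After the purchase, Sofia's direct stake in Crestway rises to 19% + 44% = 63%, and Brightwater's stake falls to 36%.
Sofia holds 63% of Crestway, so Sofia controls Crestway.
Crestway holds 57% of Lumen, so Sofia controls Lumen.
Sofia did not control Lumen before and does after, so the clause is triggered.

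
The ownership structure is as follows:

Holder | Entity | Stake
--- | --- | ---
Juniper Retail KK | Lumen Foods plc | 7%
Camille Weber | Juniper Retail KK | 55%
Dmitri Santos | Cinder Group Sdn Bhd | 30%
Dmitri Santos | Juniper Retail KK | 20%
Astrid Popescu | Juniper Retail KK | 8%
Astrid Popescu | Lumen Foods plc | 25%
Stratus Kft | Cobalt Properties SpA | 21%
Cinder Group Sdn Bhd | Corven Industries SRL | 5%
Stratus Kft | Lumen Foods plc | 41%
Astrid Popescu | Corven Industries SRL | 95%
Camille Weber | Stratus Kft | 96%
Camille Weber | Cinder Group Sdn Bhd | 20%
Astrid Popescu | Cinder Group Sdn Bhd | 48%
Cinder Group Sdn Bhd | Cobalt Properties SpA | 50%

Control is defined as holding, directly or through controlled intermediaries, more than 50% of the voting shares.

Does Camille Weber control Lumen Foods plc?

No

Camille holds 96% of Stratus, so Camille controls Stratus.
Camille holds 55% of Juniper, so Camille controls Juniper.
In Lumen, Camille's side holds only 7% + 41% = 48%, not > 50%.
So Camille does not control Lumen.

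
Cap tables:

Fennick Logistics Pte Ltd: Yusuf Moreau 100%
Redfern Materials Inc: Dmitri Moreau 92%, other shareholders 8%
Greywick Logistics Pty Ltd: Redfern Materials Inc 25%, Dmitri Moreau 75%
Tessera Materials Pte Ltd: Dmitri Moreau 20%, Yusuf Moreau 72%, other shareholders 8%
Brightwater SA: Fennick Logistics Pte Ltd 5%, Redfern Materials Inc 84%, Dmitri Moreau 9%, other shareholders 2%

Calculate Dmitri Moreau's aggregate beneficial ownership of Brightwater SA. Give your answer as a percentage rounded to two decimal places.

Dmitri reaches Brightwater along 2 paths.
Via Redfern: 92% × 84% = 77.28%.
Direct stake: 9% = 9%.
Total: 77.28% + 9% = 86.28%.

86.28%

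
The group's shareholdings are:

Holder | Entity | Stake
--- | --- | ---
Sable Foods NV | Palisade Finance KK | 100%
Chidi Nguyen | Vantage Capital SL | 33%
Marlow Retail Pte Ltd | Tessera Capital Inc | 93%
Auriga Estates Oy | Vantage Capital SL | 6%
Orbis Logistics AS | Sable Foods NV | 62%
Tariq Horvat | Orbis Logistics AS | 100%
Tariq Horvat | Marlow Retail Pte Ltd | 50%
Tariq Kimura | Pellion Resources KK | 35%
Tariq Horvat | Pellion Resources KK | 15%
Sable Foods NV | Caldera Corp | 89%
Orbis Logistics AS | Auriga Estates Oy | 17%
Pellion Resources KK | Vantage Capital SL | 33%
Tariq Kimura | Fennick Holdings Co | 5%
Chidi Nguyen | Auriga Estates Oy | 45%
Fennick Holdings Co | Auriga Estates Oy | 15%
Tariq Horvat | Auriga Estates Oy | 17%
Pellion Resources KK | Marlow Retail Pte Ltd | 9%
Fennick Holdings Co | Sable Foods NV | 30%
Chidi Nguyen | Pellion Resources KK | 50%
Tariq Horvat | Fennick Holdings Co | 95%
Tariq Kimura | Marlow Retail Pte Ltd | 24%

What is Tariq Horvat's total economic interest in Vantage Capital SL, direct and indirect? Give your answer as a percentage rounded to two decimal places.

7.85%

Tariq Horvat reaches Vantage along 4 paths.
Via Pellion: 15% × 33% = 4.95%.
Via Fennick → Auriga: 95% × 15% × 6% = 0.855%.
Via Orbis → Auriga: 100% × 17% × 6% = 1.02%.
Via Auriga: 17% × 6% = 1.02%.
Total: 4.95% + 0.855% + 1.02% + 1.02% = 7.845%.
Rounded: 7.85%.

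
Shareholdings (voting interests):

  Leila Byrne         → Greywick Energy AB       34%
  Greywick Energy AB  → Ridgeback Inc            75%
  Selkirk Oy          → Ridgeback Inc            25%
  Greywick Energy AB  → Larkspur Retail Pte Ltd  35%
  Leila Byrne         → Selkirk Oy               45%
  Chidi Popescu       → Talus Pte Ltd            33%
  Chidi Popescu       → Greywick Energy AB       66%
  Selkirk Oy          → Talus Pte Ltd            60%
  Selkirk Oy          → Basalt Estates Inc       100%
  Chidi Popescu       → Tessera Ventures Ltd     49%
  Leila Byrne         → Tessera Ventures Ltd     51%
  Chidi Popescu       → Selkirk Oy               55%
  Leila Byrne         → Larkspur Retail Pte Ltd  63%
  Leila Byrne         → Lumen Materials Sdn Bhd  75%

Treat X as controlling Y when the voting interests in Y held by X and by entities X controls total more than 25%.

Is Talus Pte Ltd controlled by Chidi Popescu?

Chidi holds 55% of Selkirk, so Chidi controls Selkirk.
Chidi and Selkirk together hold 33% + 60% = 93% of Talus, so Chidi controls Talus.

Yes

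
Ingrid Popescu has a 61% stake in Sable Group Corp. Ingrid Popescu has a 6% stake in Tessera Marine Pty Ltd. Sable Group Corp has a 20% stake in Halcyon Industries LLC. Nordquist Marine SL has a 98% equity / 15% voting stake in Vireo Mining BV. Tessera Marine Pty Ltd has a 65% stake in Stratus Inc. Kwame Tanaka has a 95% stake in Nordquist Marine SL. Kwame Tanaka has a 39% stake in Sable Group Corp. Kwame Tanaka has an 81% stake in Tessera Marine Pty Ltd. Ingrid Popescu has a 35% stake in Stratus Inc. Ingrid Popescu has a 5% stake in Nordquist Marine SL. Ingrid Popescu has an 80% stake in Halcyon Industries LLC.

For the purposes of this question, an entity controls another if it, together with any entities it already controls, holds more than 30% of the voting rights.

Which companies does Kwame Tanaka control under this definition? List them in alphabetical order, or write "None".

Nordquist Marine SL, Sable Group Corp, Stratus Inc, Tessera Marine Pty Ltd

Kwame holds 95% of Nordquist, so Kwame controls Nordquist.
Kwame holds 81% of Tessera, so Kwame controls Tessera.
Kwame holds 39% of Sable, so Kwame controls Sable.
Tessera holds 65% of Stratus, so Kwame controls Stratus.
No other company's threshold is met.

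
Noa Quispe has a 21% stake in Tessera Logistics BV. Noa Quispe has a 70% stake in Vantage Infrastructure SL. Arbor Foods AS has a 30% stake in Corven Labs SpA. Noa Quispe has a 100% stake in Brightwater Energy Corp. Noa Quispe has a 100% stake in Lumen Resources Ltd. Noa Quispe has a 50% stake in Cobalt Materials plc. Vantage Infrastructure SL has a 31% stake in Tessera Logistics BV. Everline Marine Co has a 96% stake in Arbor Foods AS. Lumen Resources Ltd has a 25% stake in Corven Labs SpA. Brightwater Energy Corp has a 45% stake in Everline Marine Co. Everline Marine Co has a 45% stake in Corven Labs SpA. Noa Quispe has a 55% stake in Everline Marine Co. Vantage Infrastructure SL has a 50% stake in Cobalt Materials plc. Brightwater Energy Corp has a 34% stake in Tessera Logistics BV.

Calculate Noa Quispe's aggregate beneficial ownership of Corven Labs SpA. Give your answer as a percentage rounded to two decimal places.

98.80%

Noa reaches Corven along 5 paths.
Via Lumen: 100% × 25% = 25%.
Via Brightwater → Everline: 100% × 45% × 45% = 20.25%.
Via Everline: 55% × 45% = 24.75%.
Via Brightwater → Everline → Arbor: 100% × 45% × 96% × 30% = 12.96%.
Via Everline → Arbor: 55% × 96% × 30% = 15.84%.
Total: 25% + 20.25% + 24.75% + 12.96% + 15.84% = 98.8%.
Rounded: 98.80%.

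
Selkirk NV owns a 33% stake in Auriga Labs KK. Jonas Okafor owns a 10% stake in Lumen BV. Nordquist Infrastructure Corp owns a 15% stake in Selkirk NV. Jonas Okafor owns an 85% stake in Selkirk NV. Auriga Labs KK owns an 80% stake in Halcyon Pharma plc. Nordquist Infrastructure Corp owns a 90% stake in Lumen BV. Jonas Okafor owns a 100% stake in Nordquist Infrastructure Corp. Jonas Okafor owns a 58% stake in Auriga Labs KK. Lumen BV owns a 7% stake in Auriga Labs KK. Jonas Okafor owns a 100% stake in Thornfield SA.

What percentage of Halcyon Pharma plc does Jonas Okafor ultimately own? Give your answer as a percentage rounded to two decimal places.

78.40%

Jonas reaches Halcyon along 5 paths.
Via Selkirk → Auriga: 85% × 33% × 80% = 22.44%.
Via Nordquist → Selkirk → Auriga: 100% × 15% × 33% × 80% = 3.96%.
Via Auriga: 58% × 80% = 46.4%.
Via Lumen → Auriga: 10% × 7% × 80% = 0.56%.
Via Nordquist → Lumen → Auriga: 100% × 90% × 7% × 80% = 5.04%.
Total: 22.44% + 3.96% + 46.4% + 0.56% + 5.04% = 78.4%.
Rounded: 78.40%.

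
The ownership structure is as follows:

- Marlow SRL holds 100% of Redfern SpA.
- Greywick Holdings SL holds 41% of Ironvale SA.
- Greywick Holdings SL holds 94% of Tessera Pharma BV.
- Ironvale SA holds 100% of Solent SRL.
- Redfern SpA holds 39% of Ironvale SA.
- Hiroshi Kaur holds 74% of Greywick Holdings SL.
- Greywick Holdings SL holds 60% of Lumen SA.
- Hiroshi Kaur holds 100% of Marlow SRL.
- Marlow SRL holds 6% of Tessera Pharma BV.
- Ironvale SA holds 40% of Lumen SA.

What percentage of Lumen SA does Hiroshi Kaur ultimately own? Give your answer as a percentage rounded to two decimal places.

Hiroshi reaches Lumen along 3 paths.
Via Marlow → Redfern → Ironvale: 100% × 100% × 39% × 40% = 15.6%.
Via Greywick → Ironvale: 74% × 41% × 40% = 12.136%.
Via Greywick: 74% × 60% = 44.4%.
Total: 15.6% + 12.136% + 44.4% = 72.136%.
Rounded: 72.14%.

72.14%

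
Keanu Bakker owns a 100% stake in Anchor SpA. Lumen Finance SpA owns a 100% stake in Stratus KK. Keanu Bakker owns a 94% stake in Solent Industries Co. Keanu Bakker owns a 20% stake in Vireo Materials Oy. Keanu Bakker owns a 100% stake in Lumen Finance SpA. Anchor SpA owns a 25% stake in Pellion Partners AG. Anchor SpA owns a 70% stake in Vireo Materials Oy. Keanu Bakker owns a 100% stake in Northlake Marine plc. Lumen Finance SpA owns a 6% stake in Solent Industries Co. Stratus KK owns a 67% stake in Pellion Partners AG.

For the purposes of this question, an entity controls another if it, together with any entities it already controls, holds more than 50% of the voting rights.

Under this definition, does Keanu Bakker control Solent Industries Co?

Keanu holds 100% of Lumen, so Keanu controls Lumen.
Keanu and Lumen together hold 94% + 6% = 100% of Solent, so Keanu controls Solent.

Yes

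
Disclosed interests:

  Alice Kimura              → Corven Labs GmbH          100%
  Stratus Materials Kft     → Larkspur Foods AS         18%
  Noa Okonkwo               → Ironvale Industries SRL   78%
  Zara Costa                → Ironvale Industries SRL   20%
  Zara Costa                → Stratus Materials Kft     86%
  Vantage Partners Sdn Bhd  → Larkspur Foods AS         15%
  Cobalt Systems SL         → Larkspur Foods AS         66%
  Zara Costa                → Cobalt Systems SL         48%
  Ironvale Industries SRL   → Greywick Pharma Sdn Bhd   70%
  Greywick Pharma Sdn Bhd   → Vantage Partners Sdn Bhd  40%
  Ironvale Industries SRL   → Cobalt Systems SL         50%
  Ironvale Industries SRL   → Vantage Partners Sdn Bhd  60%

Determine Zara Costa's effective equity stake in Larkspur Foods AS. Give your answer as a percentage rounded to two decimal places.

Zara reaches Larkspur along 5 paths.
Via Cobalt: 48% × 66% = 31.68%.
Via Ironvale → Cobalt: 20% × 50% × 66% = 6.6%.
Via Ironvale → Vantage: 20% × 60% × 15% = 1.8%.
Via Ironvale → Greywick → Vantage: 20% × 70% × 40% × 15% = 0.84%.
Via Stratus: 86% × 18% = 15.48%.
Total: 31.68% + 6.6% + 1.8% + 0.84% + 15.48% = 56.4%.
Rounded: 56.40%.

56.40%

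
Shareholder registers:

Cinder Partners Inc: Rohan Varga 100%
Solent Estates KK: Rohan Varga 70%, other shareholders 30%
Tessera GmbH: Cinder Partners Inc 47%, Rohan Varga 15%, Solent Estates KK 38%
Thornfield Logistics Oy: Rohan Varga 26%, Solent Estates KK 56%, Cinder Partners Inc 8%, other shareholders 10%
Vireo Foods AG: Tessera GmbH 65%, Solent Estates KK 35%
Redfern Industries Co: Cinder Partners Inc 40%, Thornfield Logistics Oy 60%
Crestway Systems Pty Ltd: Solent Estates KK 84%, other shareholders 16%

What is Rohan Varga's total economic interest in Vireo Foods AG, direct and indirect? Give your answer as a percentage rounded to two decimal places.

Rohan reaches Vireo along 4 paths.
Via Cinder → Tessera: 100% × 47% × 65% = 30.55%.
Via Tessera: 15% × 65% = 9.75%.
Via Solent → Tessera: 70% × 38% × 65% = 17.29%.
Via Solent: 70% × 35% = 24.5%.
Total: 30.55% + 9.75% + 17.29% + 24.5% = 82.09%.

82.09%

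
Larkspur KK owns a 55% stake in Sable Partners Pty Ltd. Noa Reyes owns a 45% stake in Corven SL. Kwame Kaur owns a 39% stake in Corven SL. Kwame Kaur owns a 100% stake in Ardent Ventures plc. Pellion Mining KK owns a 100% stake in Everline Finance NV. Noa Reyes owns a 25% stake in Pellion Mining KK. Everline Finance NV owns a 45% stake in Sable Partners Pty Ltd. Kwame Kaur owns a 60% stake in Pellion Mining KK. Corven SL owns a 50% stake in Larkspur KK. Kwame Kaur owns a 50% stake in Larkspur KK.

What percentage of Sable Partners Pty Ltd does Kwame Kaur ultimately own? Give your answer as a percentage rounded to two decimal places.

65.23%

Kwame reaches Sable along 3 paths.
Via Larkspur: 50% × 55% = 27.5%.
Via Corven → Larkspur: 39% × 50% × 55% = 10.725%.
Via Pellion → Everline: 60% × 100% × 45% = 27%.
Total: 27.5% + 10.725% + 27% = 65.225%.
Rounded: 65.23%.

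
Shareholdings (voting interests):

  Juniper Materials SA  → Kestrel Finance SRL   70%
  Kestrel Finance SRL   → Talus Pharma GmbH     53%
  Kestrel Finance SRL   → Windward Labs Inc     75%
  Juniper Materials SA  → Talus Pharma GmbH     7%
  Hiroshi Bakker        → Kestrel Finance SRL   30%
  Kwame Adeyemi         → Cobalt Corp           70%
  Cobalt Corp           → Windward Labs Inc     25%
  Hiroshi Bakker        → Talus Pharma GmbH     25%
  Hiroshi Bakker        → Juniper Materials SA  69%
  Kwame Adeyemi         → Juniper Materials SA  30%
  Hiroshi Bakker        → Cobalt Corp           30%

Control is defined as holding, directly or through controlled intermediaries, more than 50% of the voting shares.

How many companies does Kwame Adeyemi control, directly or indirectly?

1

Kwame holds 70% of Cobalt, so Kwame controls Cobalt.
No other company's threshold is met.
Kwame controls 1 company.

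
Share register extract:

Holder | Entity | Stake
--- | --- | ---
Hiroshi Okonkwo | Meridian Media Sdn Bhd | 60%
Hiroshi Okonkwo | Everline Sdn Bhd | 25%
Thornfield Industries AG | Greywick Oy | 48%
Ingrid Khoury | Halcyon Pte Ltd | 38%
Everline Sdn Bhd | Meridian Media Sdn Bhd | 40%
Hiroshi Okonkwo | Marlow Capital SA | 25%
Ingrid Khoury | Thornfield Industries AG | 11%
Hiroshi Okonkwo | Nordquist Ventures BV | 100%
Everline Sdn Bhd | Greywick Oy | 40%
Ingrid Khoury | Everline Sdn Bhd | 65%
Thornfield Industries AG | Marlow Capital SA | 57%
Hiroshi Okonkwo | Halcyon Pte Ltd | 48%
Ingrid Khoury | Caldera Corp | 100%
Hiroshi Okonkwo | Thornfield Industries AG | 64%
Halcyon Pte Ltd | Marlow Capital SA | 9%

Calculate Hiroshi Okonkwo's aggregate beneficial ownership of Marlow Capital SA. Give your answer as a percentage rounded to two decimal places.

65.80%

Hiroshi reaches Marlow along 3 paths.
Via Thornfield: 64% × 57% = 36.48%.
Via Halcyon: 48% × 9% = 4.32%.
Direct stake: 25% = 25%.
Total: 36.48% + 4.32% + 25% = 65.8%.
Rounded: 65.80%.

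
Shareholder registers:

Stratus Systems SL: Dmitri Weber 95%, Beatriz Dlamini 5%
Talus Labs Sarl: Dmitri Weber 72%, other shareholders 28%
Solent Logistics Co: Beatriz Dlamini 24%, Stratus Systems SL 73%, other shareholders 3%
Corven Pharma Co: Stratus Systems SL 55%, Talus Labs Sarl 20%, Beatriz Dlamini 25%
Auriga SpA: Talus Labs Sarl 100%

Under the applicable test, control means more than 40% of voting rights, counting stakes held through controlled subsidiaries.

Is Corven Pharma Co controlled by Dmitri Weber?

Dmitri holds 95% of Stratus, so Dmitri controls Stratus.
Dmitri holds 72% of Talus, so Dmitri controls Talus.
Stratus and Talus together hold 55% + 20% = 75% of Corven, so Dmitri controls Corven.

Yes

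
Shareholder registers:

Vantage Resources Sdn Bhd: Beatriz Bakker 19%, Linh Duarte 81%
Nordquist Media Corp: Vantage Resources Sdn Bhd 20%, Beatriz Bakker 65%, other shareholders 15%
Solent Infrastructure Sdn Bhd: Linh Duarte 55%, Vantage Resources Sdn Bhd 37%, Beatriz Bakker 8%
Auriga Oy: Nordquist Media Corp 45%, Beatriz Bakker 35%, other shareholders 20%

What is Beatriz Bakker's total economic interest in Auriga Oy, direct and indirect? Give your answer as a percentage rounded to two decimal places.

65.96%

Beatriz reaches Auriga along 3 paths.
Via Vantage → Nordquist: 19% × 20% × 45% = 1.71%.
Via Nordquist: 65% × 45% = 29.25%.
Direct stake: 35% = 35%.
Total: 1.71% + 29.25% + 35% = 65.96%.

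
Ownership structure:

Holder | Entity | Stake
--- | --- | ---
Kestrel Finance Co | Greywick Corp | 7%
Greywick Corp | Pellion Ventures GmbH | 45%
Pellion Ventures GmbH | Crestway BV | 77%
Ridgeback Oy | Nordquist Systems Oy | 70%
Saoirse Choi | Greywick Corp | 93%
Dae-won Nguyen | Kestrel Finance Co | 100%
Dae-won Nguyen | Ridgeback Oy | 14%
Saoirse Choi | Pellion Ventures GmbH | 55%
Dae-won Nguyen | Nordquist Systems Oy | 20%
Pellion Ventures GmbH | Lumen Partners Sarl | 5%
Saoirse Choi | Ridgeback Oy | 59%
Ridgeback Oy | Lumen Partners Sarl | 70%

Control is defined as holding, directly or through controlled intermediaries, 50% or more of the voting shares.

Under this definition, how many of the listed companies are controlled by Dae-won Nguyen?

Dae-won holds 100% of Kestrel, so Dae-won controls Kestrel.
No other company's threshold is met.
Dae-won controls 1 company.

1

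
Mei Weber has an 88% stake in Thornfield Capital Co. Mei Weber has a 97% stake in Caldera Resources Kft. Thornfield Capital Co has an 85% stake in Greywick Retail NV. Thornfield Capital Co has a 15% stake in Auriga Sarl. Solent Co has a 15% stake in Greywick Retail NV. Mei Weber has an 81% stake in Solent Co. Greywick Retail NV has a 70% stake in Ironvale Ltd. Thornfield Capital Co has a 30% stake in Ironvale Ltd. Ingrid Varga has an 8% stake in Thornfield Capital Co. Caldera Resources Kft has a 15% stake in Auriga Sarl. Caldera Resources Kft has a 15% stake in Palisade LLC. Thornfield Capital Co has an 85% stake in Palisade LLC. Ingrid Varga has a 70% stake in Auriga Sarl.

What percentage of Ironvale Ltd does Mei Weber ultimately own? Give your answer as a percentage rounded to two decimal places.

Mei reaches Ironvale along 3 paths.
Via Thornfield: 88% × 30% = 26.4%.
Via Solent → Greywick: 81% × 15% × 70% = 8.505%.
Via Thornfield → Greywick: 88% × 85% × 70% = 52.36%.
Total: 26.4% + 8.505% + 52.36% = 87.265%.
Rounded: 87.27%.

87.27%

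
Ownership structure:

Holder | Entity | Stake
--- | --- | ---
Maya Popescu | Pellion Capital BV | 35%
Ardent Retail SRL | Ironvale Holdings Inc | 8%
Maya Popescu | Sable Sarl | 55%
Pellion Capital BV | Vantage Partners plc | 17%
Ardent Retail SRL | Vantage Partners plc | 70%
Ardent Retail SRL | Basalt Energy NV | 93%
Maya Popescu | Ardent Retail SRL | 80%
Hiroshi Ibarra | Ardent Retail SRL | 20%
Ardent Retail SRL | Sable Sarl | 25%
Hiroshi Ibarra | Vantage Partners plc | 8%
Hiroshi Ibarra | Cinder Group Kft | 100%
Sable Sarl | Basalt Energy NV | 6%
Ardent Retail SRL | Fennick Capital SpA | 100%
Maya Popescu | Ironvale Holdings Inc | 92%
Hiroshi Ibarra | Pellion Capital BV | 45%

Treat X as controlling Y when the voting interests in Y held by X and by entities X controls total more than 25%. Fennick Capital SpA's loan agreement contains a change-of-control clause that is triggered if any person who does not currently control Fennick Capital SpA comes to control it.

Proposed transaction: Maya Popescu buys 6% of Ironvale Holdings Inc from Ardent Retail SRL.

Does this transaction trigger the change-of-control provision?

The purchase adds only to Maya's holdings (Ardent's stake shrinks), so Maya is the only person who could newly come to control Fennick.
Maya holds 80% of Ardent, so Maya controls Ardent.
Ardent holds 100% of Fennick, so Maya controls Fennick.
So Maya already controls Fennick before the transaction.
After the purchase, Maya's direct stake in Ironvale rises to 92% + 6% = 98%, and Ardent's stake falls to 2%.
Maya controlled Fennick already, so this is not a new person acquiring control; every other person's position is unchanged or reduced.
No new person acquires control, so the clause is not triggered.

No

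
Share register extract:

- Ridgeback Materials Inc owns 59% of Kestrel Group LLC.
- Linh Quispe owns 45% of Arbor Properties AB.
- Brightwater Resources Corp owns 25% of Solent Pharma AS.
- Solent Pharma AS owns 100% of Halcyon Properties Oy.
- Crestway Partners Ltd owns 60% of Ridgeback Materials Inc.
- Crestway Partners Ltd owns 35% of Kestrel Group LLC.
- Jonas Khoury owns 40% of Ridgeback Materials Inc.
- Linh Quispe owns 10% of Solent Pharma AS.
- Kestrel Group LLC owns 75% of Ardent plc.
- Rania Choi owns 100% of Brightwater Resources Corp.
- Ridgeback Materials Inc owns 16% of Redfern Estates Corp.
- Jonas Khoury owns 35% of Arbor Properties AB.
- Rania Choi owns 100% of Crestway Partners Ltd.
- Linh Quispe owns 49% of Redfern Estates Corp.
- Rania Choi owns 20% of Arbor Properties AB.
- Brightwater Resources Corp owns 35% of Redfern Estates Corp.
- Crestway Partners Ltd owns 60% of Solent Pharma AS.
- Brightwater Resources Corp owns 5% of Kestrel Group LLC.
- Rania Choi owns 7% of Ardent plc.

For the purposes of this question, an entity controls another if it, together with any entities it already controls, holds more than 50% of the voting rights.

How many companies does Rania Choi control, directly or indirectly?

8

Rania holds 100% of Crestway, so Rania controls Crestway.
Rania holds 100% of Brightwater, so Rania controls Brightwater.
Crestway holds 60% of Ridgeback, so Rania controls Ridgeback.
Brightwater and Ridgeback together hold 35% + 16% = 51% of Redfern, so Rania controls Redfern.
Crestway and Brightwater together hold 60% + 25% = 85% of Solent, so Rania controls Solent.
Crestway and Ridgeback and Brightwater together hold 35% + 59% + 5% = 99% of Kestrel, so Rania controls Kestrel.
Solent holds 100% of Halcyon, so Rania controls Halcyon.
Rania and Kestrel together hold 7% + 75% = 82% of Ardent, so Rania controls Ardent.
No other company's threshold is met.
Rania controls 8 companies.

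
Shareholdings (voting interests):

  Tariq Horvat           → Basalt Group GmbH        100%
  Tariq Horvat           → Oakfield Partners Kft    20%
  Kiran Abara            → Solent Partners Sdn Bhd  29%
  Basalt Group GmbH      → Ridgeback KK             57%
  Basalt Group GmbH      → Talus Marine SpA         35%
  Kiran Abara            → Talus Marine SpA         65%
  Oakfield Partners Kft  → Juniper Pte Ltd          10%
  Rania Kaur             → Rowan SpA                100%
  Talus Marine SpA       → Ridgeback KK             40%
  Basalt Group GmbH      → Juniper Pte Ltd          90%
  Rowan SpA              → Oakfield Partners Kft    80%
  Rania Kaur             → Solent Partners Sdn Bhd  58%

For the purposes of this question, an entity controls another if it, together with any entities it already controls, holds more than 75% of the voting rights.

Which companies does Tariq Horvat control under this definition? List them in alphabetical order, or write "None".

Tariq holds 100% of Basalt, so Tariq controls Basalt.
Basalt holds 90% of Juniper, so Tariq controls Juniper.
No other company's threshold is met.

Basalt Group GmbH, Juniper Pte Ltd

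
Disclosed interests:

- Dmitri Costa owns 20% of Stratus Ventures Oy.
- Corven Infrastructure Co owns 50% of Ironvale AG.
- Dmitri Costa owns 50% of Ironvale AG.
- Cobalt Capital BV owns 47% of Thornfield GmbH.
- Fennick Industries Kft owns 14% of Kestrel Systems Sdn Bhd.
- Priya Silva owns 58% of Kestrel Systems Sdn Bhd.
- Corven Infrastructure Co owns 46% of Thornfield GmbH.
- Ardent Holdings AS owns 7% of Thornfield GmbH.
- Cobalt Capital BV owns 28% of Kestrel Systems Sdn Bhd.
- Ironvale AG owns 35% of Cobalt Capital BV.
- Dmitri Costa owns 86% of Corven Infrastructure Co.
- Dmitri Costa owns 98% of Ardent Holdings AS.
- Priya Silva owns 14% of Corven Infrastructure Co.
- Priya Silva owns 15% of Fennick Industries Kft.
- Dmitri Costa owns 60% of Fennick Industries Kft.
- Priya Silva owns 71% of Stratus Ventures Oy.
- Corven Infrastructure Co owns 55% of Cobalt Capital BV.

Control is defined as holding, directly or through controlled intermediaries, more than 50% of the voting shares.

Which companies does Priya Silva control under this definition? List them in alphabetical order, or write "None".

Priya holds 71% of Stratus, so Priya controls Stratus.
Priya holds 58% of Kestrel, so Priya controls Kestrel.
No other company's threshold is met.

Kestrel Systems Sdn Bhd, Stratus Ventures Oy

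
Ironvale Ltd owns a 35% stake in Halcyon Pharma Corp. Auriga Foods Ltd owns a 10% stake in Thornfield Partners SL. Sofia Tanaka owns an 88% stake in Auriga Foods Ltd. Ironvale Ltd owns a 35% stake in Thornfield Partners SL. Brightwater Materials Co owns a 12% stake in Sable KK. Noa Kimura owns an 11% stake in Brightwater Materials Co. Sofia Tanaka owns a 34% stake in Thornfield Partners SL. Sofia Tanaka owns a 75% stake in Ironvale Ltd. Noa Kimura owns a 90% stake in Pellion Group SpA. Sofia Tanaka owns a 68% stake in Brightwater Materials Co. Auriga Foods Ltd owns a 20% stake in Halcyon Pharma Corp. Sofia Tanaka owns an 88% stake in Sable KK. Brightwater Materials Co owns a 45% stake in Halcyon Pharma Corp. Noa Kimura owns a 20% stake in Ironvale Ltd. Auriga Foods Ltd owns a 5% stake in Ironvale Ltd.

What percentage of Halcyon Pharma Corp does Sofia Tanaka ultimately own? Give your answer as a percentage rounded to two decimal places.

75.99%

Sofia reaches Halcyon along 4 paths.
Via Auriga: 88% × 20% = 17.6%.
Via Auriga → Ironvale: 88% × 5% × 35% = 1.54%.
Via Ironvale: 75% × 35% = 26.25%.
Via Brightwater: 68% × 45% = 30.6%.
Total: 17.6% + 1.54% + 26.25% + 30.6% = 75.99%.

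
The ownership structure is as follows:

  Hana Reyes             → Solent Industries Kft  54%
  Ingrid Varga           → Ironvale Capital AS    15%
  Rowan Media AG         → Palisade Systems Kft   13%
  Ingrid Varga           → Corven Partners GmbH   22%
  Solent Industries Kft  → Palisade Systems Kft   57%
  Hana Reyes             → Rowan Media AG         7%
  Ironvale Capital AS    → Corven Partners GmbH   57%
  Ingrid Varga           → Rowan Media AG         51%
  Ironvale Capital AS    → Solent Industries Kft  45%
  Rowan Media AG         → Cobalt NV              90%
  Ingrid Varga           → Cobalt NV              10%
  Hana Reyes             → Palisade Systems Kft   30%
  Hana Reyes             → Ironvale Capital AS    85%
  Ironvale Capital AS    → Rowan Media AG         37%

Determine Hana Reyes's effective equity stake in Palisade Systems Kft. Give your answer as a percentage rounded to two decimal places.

87.58%

Hana reaches Palisade along 5 paths.
Via Rowan: 7% × 13% = 0.91%.
Via Ironvale → Rowan: 85% × 37% × 13% = 4.0885%.
Direct stake: 30% = 30%.
Via Solent: 54% × 57% = 30.78%.
Via Ironvale → Solent: 85% × 45% × 57% = 21.8025%.
Total: 0.91% + 4.0885% + 30% + 30.78% + 21.8025% = 87.581%.
Rounded: 87.58%.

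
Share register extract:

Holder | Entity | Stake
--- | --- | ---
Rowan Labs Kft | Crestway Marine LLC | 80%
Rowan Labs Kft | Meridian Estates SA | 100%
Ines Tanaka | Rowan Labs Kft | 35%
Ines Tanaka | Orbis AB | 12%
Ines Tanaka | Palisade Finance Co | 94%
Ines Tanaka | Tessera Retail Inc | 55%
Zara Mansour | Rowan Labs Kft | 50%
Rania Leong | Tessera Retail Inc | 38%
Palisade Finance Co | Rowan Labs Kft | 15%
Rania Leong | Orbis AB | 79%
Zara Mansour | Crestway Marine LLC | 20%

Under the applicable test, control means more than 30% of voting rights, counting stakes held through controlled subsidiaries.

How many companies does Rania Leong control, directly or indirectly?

2

Rania holds 38% of Tessera, so Rania controls Tessera.
Rania holds 79% of Orbis, so Rania controls Orbis.
No other company's threshold is met.
Rania controls 2 companies.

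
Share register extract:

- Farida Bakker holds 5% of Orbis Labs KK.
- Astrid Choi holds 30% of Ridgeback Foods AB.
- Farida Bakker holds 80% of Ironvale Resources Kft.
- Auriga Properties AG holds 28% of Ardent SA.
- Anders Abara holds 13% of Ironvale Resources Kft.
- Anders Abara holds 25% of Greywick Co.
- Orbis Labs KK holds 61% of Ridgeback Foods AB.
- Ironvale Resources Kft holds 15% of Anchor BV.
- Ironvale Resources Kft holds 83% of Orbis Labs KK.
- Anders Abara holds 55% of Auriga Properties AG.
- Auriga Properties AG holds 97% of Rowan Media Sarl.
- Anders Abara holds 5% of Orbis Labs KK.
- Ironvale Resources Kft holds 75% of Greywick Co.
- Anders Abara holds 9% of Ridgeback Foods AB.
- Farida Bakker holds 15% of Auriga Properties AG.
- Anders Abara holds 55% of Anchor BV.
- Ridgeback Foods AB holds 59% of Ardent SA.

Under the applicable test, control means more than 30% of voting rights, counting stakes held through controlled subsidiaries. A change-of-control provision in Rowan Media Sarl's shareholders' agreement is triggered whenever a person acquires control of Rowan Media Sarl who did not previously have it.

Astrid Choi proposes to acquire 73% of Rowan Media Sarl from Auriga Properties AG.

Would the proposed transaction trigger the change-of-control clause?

Yes

The purchase adds only to Astrid's holdings (Auriga's stake shrinks), so Astrid is the only person who could newly come to control Rowan.
Astrid's largest direct stake is 30% in Ridgeback, which does not meet the threshold, so Astrid controls no company.
Neither Astrid nor any entity Astrid controls holds any voting interest in Rowan.
So before the transaction, Astrid does not control Rowan.
After the purchase, Astrid holds 73% of Rowan directly, and Auriga's stake falls to 24%.
Astrid holds 73% of Rowan, so Astrid controls Rowan.
Astrid did not control Rowan before and does after, so the clause is triggered.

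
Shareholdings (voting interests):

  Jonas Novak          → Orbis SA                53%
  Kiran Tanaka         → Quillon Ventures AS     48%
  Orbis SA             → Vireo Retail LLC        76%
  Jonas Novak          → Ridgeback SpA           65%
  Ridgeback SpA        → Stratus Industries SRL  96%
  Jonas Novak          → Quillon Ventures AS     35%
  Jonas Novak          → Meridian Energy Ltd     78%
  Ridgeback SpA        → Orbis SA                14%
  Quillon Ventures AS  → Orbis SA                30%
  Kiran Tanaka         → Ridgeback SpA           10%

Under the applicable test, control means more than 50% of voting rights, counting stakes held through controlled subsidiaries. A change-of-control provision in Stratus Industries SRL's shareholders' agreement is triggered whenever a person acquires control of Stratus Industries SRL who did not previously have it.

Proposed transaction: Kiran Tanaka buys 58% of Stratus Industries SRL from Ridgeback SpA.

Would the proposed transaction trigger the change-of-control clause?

Yes

The purchase adds only to Kiran's holdings (Ridgeback's stake shrinks), so Kiran is the only person who could newly come to control Stratus.
Kiran's largest direct stake is 48% in Quillon, which does not meet the threshold, so Kiran controls no company.
Neither Kiran nor any entity Kiran controls holds any voting interest in Stratus.
So before the transaction, Kiran does not control Stratus.
After the purchase, Kiran holds 58% of Stratus directly, and Ridgeback's stake falls to 38%.
Kiran holds 58% of Stratus, so Kiran controls Stratus.
Kiran did not control Stratus before and does after, so the clause is triggered.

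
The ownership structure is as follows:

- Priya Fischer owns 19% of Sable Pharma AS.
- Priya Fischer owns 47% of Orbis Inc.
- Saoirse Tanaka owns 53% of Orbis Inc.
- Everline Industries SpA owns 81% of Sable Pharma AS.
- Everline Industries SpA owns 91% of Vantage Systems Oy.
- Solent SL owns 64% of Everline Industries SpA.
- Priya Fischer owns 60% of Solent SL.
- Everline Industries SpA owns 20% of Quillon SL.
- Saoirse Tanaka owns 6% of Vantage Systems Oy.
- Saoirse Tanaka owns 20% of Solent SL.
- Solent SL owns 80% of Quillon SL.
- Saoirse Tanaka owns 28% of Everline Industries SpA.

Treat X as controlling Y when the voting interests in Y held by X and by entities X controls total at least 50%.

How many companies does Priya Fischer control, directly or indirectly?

5

Priya holds 60% of Solent, so Priya controls Solent.
Solent holds 64% of Everline, so Priya controls Everline.
Everline holds 91% of Vantage, so Priya controls Vantage.
Everline and Priya together hold 81% + 19% = 100% of Sable, so Priya controls Sable.
Everline and Solent together hold 20% + 80% = 100% of Quillon, so Priya controls Quillon.
No other company's threshold is met.
Priya controls 5 companies.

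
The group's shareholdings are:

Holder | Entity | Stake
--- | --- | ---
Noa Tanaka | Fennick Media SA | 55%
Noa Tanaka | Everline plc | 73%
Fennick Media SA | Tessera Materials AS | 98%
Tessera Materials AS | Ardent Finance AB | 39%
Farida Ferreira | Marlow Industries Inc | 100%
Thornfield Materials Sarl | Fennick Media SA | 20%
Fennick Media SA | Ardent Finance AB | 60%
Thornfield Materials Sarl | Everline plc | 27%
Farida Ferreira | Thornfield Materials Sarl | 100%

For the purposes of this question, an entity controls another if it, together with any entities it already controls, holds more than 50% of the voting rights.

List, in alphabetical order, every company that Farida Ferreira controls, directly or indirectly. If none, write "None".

Farida holds 100% of Thornfield, so Farida controls Thornfield.
Farida holds 100% of Marlow, so Farida controls Marlow.
No other company's threshold is met.

Marlow Industries Inc, Thornfield Materials Sarl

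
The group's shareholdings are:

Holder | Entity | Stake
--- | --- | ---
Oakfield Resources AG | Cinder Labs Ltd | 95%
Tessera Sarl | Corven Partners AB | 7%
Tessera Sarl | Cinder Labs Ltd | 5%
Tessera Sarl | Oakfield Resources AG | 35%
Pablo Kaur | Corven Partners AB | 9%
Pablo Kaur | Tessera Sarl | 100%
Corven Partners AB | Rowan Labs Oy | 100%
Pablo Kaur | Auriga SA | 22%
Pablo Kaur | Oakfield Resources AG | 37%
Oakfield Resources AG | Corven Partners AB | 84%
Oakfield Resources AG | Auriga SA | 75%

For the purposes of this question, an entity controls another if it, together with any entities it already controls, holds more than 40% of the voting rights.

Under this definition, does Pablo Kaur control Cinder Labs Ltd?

Pablo holds 100% of Tessera, so Pablo controls Tessera.
Tessera and Pablo together hold 35% + 37% = 72% of Oakfield, so Pablo controls Oakfield.
Tessera and Oakfield together hold 5% + 95% = 100% of Cinder, so Pablo controls Cinder.

Yes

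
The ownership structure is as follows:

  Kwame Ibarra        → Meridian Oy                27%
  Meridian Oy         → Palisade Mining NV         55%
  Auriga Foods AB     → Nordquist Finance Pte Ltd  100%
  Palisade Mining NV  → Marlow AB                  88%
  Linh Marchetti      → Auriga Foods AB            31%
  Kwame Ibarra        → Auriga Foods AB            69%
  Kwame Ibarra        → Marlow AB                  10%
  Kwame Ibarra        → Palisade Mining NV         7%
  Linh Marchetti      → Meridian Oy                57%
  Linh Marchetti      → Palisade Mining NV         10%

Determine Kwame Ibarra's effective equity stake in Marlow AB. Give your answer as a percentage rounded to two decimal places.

29.23%

Kwame reaches Marlow along 3 paths.
Direct stake: 10% = 10%.
Via Meridian → Palisade: 27% × 55% × 88% = 13.068%.
Via Palisade: 7% × 88% = 6.16%.
Total: 10% + 13.068% + 6.16% = 29.228%.
Rounded: 29.23%.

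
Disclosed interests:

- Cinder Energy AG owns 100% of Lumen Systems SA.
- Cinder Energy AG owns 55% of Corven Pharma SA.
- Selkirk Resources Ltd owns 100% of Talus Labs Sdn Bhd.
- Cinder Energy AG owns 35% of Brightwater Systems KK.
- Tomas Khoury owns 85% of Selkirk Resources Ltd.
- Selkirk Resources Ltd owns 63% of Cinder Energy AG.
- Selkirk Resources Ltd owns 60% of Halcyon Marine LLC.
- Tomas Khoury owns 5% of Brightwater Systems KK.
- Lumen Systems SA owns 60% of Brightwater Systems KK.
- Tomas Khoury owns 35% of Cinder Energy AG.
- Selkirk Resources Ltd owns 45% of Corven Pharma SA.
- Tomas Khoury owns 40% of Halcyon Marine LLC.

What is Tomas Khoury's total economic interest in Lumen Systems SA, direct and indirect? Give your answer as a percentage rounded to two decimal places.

88.55%

Tomas reaches Lumen along 2 paths.
Via Cinder: 35% × 100% = 35%.
Via Selkirk → Cinder: 85% × 63% × 100% = 53.55%.
Total: 35% + 53.55% = 88.55%.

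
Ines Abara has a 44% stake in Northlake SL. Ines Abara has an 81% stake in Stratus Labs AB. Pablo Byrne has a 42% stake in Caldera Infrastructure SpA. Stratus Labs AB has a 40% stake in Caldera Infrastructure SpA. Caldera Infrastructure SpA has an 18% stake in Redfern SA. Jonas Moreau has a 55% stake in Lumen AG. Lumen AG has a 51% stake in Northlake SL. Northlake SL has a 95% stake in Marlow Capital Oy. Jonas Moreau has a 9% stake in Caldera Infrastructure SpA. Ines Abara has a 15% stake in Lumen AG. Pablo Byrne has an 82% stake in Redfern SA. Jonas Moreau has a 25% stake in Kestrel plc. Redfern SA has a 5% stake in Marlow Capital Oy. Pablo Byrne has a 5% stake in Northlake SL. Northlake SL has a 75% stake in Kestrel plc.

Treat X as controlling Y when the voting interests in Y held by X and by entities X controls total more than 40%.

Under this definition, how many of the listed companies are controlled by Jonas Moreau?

Jonas holds 55% of Lumen, so Jonas controls Lumen.
Lumen holds 51% of Northlake, so Jonas controls Northlake.
Northlake and Jonas together hold 75% + 25% = 100% of Kestrel, so Jonas controls Kestrel.
Northlake holds 95% of Marlow, so Jonas controls Marlow.
No other company's threshold is met.
Jonas controls 4 companies.

4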